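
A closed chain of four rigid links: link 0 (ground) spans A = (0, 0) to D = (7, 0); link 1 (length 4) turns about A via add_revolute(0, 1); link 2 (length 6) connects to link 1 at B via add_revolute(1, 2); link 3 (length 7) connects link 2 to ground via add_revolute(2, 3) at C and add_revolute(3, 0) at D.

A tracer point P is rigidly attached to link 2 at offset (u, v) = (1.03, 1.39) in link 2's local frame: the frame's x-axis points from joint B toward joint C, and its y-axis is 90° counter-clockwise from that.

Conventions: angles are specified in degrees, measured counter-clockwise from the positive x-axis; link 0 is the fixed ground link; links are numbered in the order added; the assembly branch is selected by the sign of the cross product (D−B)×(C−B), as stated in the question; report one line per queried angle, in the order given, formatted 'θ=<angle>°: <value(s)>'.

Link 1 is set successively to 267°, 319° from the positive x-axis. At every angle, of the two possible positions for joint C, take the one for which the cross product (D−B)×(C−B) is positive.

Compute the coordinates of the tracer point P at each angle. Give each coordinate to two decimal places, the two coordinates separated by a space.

A=(0,0), D=(7.00,0)
θ=267°: B = A + 4.00·(cos267°, sin267°) = (-0.2093, -3.9945)
θ=267°: |BD| = 8.2420
θ=267°: circle(B,6.00) ∩ circle(D,7.00): a=3.3324, h=4.9895
θ=267°:   candidates: C₊=(0.2873,1.9849) cross=41.124; C₋=(5.1237,-6.7438) cross=-41.124
θ=267°:   branch + wants cross > 0 → take C=(0.2873,1.9849) (cross=41.124)
θ=267°: ex = (C−B)/|BC| = (0.0828,0.9966); ey = (-0.9966,0.0828)
θ=267°: P = B + 1.03·ex + 1.39·ey = (-1.5093,-2.8530)
θ=319°: B = A + 4.00·(cos319°, sin319°) = (3.0188, -2.6242)
θ=319°: |BD| = 4.7683
θ=319°: circle(B,6.00) ∩ circle(D,7.00): a=1.0209, h=5.9125
θ=319°:   candidates: C₊=(0.6173,2.8742) cross=28.192; C₋=(7.1252,-6.9989) cross=-28.192
θ=319°:   branch + wants cross > 0 → take C=(0.6173,2.8742) (cross=28.192)
θ=319°: ex = (C−B)/|BC| = (-0.4003,0.9164); ey = (-0.9164,-0.4003)
θ=319°: P = B + 1.03·ex + 1.39·ey = (1.3328,-2.2367)

θ=267°: -1.51 -2.85
θ=319°: 1.33 -2.24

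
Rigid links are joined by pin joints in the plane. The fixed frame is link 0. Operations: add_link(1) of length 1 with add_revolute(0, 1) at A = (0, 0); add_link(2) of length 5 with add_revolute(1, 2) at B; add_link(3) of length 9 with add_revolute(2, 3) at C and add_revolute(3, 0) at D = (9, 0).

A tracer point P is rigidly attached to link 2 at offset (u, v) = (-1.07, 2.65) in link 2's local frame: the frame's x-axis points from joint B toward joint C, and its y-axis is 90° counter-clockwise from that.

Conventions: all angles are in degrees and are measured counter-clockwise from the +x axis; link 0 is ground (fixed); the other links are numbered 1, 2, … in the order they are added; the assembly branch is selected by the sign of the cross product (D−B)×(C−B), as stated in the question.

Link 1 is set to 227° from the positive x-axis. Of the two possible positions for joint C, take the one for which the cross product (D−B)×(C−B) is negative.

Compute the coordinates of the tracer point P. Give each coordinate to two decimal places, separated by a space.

A=(0,0), D=(9.00,0)
B = A + 1.00·(cos227°, sin227°) = (-0.6820, -0.7314)
|BD| = 9.7096
circle(B,5.00) ∩ circle(D,9.00): a=1.9710, h=4.5951
  candidates: C₊=(0.9373,3.9992) cross=44.617; C₋=(1.6296,-5.1649) cross=-44.617
  branch - wants cross < 0 → take C=(1.6296,-5.1649) (cross=-44.617)
ex = (C−B)/|BC| = (0.4623,-0.8867); ey = (0.8867,0.4623)
P = B + -1.07·ex + 2.65·ey = (1.1731,1.4426)

1.17 1.44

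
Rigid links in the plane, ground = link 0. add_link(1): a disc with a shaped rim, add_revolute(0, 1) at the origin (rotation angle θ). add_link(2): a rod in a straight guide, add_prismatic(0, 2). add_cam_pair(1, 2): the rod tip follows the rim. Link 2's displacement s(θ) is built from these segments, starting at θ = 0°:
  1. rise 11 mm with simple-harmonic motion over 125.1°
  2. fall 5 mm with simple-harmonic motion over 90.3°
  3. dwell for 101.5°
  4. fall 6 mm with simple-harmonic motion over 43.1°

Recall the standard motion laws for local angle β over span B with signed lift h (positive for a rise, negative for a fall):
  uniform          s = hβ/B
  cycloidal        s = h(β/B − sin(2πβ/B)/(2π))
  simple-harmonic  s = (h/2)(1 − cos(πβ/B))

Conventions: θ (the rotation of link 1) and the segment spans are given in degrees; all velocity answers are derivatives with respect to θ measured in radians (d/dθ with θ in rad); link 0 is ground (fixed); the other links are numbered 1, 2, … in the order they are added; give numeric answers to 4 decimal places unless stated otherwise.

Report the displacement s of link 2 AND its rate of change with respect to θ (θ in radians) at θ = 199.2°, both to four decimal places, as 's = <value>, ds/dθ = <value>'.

segment 1 (0° to 125.1°, simple-harmonic, h = 11) is passed completely: s = 0.0000 + (11) = 11.0000
θ = 199.2° falls in segment 2 (125.1° to 215.4°, simple-harmonic, h = -5): β = 199.2 − 125.1 = 74.1°, B = 90.3°; Δs = -5/2·(1 − cos(π·0.8206)) = -4.6133; s = 11.0000 − 4.6133 = 6.3867
velocity in seg [125.1°–215.4°] (simple-harmonic), θ in radians: β = 74.1° = 1.2933 rad, B = 90.3° = 1.5760 rad; ds/dθ = (πh/(2B)) sin(πβ/B) = (π·(-5)/(2·1.5760)) sin(π·0.8206) = -2.662324 mm/rad

s = 6.3867, ds/dθ = -2.6623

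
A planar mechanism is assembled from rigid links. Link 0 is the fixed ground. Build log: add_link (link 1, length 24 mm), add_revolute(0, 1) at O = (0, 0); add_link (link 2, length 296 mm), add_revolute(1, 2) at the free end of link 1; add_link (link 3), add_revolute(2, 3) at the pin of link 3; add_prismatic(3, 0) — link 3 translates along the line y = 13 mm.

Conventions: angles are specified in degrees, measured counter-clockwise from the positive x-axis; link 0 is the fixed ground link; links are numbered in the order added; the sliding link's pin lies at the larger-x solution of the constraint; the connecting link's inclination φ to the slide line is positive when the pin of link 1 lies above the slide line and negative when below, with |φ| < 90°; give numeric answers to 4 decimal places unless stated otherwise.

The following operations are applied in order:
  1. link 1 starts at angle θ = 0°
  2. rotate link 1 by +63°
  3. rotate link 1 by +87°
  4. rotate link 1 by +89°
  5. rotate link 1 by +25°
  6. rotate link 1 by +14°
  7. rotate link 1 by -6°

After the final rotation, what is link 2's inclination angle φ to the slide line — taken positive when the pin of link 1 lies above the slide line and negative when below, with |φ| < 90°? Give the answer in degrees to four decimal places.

geometry: r = 24 mm, L = 296 mm, e = 13 mm; θ starts at 0°
rotate link 1 by +63°: θ ← 0° +63° = 63°
rotate link 1 by +87°: θ ← 63° +87° = 150°
rotate link 1 by +89°: θ ← 150° +89° = 239°
rotate link 1 by +25°: θ ← 239° +25° = 264°
rotate link 1 by +14°: θ ← 264° +14° = 278°
rotate link 1 by -6°: θ ← 278° -6° = 272°
h = r sin θ − e = -23.985380 − 13 = -36.985380
sin φ = h / L = -36.985380 / 296 = -0.12495061
φ = arcsin(-0.12495061) = -7.177903°

-7.1779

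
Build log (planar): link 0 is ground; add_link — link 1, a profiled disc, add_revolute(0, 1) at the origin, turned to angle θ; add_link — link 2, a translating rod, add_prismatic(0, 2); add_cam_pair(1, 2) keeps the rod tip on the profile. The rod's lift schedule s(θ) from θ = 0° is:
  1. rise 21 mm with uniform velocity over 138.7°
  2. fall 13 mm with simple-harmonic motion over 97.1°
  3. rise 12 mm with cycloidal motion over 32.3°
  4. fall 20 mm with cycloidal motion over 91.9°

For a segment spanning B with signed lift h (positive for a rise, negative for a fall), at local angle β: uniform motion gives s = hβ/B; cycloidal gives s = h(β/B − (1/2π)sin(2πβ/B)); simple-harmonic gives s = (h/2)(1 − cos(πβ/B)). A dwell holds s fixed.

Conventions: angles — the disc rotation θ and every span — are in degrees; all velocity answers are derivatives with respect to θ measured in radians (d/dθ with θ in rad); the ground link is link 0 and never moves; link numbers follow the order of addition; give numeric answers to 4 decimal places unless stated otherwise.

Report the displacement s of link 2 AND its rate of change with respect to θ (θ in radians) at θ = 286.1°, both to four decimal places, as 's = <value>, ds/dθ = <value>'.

seg 1 [0°–138.7°] uniform, h=21: full span → s += 21 → s = 21.0000
seg 2 [138.7°–235.8°] simple-harmonic, h=-13: full span → s += -13 → s = 8.0000
seg 3 [235.8°–268.1°] cycloidal, h=12: full span → s += 12 → s = 20.0000
seg 4 [268.1°–360°] cycloidal, h=-20: θ=286.1° here. β=18, B=91.9. -20·(0.1959 − sin(2π·0.1959)/(2π)) = -0.9166 → s = 19.0834
velocity in seg [268.1°–360°] (cycloidal), θ in radians: β = 18° = 0.3142 rad, B = 91.9° = 1.6040 rad; ds/dθ = (h/B)(1 − cos(2πβ/B)) = ((-20)/1.6040)(1 − cos(2π·0.1959)) = -8.309211 mm/rad

s = 19.0834, ds/dθ = -8.3092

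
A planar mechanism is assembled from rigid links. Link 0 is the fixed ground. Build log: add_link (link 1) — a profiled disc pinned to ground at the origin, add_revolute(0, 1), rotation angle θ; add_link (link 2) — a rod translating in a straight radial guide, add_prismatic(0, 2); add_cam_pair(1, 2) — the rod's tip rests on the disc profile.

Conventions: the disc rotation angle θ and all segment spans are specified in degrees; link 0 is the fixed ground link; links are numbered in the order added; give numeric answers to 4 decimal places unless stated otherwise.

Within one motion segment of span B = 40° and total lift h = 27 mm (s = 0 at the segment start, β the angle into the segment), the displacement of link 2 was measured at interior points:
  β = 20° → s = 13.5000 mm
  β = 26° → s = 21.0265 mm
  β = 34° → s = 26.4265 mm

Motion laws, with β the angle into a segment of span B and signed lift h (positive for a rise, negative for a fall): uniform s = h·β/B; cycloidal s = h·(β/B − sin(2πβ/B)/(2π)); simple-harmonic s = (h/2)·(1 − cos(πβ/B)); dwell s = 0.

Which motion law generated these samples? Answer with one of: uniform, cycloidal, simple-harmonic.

candidates at β/B = r: uniform s = h·r (linear in β); cycloidal s = h·(r − sin(2πr)/(2π)); simple-harmonic s = (h/2)(1 − cos(πr))
β=20°: printed 13.5000 | uniform 13.5000, cycloidal 13.5000, simple-harmonic 13.5000
β=26°: printed 21.0265 | uniform 17.5500, cycloidal 21.0265, simple-harmonic 19.6289
β=34°: printed 26.4265 | uniform 22.9500, cycloidal 26.4265, simple-harmonic 25.5286
only one law matches every sample → cycloidal

cycloidal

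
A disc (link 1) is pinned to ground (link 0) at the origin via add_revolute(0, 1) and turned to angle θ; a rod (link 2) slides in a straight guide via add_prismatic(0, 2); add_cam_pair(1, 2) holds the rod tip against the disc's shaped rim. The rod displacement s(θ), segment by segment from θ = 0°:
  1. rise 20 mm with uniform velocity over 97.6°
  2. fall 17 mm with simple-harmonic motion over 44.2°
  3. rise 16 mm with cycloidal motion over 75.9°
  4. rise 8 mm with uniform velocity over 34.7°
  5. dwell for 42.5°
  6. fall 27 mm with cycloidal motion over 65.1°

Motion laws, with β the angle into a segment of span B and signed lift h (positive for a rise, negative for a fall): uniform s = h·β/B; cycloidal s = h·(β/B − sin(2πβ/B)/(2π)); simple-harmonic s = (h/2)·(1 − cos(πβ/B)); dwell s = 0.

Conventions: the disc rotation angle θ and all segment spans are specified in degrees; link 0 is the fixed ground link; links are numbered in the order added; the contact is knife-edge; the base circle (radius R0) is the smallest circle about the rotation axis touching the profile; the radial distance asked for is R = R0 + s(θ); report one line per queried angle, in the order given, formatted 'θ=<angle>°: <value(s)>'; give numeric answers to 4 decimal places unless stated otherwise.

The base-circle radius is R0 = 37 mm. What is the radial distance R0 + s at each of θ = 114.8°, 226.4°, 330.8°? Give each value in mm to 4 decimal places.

segment 1 (0° to 97.6°, uniform, h = 20) is passed completely: s = 0.0000 + (20) = 20.0000
θ = 114.8° falls in segment 2 (97.6° to 141.8°, simple-harmonic, h = -17): β = 114.8 − 97.6 = 17.2°, B = 44.2°; Δs = -17/2·(1 − cos(π·0.3891)) = -5.5991; s = 20.0000 − 5.5991 = 14.4009
segment 2 (97.6° to 141.8°, simple-harmonic, h = -17) is passed completely: s = 20.0000 + (-17) = 3.0000
segment 3 (141.8° to 217.7°, cycloidal, h = 16) is passed completely: s = 3.0000 + (16) = 19.0000
θ = 226.4° falls in segment 4 (217.7° to 252.4°, uniform, h = 8): β = 226.4 − 217.7 = 8.7°, B = 34.7°; Δs = 8·8.7/34.7 = 2.0058; s = 19.0000 + 2.0058 = 21.0058
segment 4 (217.7° to 252.4°, uniform, h = 8) is passed completely: s = 19.0000 + (8) = 27.0000
segment 5 (252.4° to 294.9°, dwell): s unchanged at 27.0000
θ = 330.8° falls in segment 6 (294.9° to 360°, cycloidal, h = -27): β = 330.8 − 294.9 = 35.9°, B = 65.1°; Δs = -27·(0.5515 − sin(2π·0.5515)/(2π)) = -16.2547; s = 27.0000 − 16.2547 = 10.7453
θ=114.8°: R = R0 + s = 37 + 14.4009 = 51.4009
θ=226.4°: R = R0 + s = 37 + 21.0058 = 58.0058
θ=330.8°: R = R0 + s = 37 + 10.7453 = 47.7453

θ=114.8°: 51.4009
θ=226.4°: 58.0058
θ=330.8°: 47.7453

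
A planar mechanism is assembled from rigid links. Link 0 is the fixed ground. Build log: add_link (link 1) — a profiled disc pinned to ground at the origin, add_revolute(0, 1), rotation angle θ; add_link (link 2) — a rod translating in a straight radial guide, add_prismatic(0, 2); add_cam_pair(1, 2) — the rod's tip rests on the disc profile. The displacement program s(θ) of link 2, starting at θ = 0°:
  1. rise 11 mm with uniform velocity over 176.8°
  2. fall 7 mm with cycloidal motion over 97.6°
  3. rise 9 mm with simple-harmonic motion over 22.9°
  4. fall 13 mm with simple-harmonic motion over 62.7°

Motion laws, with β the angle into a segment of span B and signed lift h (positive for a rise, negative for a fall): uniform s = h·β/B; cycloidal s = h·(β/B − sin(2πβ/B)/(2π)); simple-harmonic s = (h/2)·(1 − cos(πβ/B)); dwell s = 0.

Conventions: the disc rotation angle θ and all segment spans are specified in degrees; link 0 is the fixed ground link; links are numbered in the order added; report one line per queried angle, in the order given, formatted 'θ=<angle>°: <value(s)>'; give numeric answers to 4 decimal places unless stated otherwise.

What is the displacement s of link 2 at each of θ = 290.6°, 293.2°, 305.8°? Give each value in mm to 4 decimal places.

seg 1 [0°–176.8°] uniform, h=11: full span → s += 11 → s = 11.0000
seg 2 [176.8°–274.4°] cycloidal, h=-7: full span → s += -7 → s = 4.0000
seg 3 [274.4°–297.3°] simple-harmonic, h=9: θ=290.6° here. β=16.2, B=22.9. 9/2·(1 − cos(π·0.7074)) = 7.2292 → s = 11.2292
seg 3 [274.4°–297.3°] simple-harmonic, h=9: θ=293.2° here. β=18.8, B=22.9. 9/2·(1 − cos(π·0.8210)) = 8.3067 → s = 12.3067
seg 3 [274.4°–297.3°] simple-harmonic, h=9: full span → s += 9 → s = 13.0000
seg 4 [297.3°–360°] simple-harmonic, h=-13: θ=305.8° here. β=8.5, B=62.7. -13/2·(1 − cos(π·0.1356)) = -0.5806 → s = 12.4194

θ=290.6°: 11.2292
θ=293.2°: 12.3067
θ=305.8°: 12.4194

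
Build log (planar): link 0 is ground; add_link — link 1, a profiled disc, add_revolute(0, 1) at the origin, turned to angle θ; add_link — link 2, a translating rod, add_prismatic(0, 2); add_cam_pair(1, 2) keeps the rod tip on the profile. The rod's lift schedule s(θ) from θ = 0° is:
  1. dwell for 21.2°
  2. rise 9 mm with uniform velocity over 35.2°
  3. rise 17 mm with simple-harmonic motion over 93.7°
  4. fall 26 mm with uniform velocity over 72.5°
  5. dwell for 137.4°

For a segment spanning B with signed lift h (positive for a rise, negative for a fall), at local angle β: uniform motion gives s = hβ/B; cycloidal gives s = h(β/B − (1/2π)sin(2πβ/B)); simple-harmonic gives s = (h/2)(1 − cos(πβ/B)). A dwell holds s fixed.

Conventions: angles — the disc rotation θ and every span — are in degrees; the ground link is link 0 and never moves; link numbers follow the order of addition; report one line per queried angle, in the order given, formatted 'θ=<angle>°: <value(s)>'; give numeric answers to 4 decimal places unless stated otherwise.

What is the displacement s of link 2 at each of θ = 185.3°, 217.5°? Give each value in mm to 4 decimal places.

seg 1 [0°–21.2°] dwell: s stays 0.0000
seg 2 [21.2°–56.4°] uniform, h=9: full span → s += 9 → s = 9.0000
seg 3 [56.4°–150.1°] simple-harmonic, h=17: full span → s += 17 → s = 26.0000
seg 4 [150.1°–222.6°] uniform, h=-26: θ=185.3° here. β=35.2, B=72.5. -26·35.2/72.5 = -12.6234 → s = 13.3766
seg 4 [150.1°–222.6°] uniform, h=-26: θ=217.5° here. β=67.4, B=72.5. -26·67.4/72.5 = -24.1710 → s = 1.8290

θ=185.3°: 13.3766
θ=217.5°: 1.8290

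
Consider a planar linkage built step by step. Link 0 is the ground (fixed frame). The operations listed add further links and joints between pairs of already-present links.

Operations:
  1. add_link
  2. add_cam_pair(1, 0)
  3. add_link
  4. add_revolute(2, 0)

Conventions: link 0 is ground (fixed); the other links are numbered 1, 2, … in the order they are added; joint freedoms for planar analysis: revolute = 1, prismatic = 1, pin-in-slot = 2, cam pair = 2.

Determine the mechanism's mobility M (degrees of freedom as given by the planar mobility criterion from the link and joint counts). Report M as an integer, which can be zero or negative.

L=1 J1=0 J2=0
add link → L=2 J1=0 J2=0
C@1,0 dof=2 J2 → L=2 J1=0 J2=1
add link → L=3 J1=0 J2=1
R@2,0 dof=1 J1 → L=3 J1=1 J2=1
M=3(L−1)−2J1−J2=3·2−2·1−1=3

M = 3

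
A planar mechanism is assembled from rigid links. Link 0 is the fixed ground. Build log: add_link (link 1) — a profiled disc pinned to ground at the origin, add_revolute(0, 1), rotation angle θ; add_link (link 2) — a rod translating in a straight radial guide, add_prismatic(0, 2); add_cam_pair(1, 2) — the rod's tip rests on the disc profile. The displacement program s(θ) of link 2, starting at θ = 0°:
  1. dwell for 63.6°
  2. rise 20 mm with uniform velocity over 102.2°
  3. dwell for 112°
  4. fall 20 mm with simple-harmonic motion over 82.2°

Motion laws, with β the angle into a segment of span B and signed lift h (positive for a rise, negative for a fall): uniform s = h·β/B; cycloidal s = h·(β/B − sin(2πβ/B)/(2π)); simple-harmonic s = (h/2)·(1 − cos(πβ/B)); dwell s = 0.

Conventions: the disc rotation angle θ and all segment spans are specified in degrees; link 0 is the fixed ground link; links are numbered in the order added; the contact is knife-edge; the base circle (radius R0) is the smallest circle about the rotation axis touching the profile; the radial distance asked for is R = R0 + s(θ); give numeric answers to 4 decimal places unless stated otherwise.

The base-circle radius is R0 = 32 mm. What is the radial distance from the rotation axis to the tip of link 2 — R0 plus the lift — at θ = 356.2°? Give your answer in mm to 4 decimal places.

seg 1 [0°–63.6°] dwell: s stays 0.0000
seg 2 [63.6°–165.8°] uniform, h=20: full span → s += 20 → s = 20.0000
seg 3 [165.8°–277.8°] dwell: s stays 20.0000
seg 4 [277.8°–360°] simple-harmonic, h=-20: θ=356.2° here. β=78.4, B=82.2. -20/2·(1 − cos(π·0.9538)) = -19.8947 → s = 0.1053
R = R0 + s = 32 + 0.1053 = 32.1053

32.1053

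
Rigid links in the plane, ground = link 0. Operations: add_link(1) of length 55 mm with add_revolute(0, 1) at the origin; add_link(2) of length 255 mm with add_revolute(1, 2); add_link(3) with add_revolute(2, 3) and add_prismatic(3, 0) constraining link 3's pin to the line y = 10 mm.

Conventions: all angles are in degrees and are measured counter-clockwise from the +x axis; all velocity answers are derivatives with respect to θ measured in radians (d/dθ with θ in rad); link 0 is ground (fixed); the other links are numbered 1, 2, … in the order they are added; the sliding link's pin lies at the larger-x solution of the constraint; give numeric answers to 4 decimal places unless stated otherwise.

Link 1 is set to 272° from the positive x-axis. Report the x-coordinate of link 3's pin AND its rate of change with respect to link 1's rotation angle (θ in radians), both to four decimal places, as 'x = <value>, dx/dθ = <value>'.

geometry: r = 55 mm, L = 255 mm, e = 10 mm
crank pin P = (r cos θ, r sin θ) = (1.919472, -54.966495)
h = r sin θ − e = -54.966495 − 10 = -64.966495
x = r cos θ + √(L² − h²) = 1.919472 + 246.585390 = 248.504862
dx/dθ = −r sin θ − h·r cos θ/√(L² − h²) (θ in radians; h = -64.966495) = 55.472208

x = 248.5049, dx/dθ = 55.4722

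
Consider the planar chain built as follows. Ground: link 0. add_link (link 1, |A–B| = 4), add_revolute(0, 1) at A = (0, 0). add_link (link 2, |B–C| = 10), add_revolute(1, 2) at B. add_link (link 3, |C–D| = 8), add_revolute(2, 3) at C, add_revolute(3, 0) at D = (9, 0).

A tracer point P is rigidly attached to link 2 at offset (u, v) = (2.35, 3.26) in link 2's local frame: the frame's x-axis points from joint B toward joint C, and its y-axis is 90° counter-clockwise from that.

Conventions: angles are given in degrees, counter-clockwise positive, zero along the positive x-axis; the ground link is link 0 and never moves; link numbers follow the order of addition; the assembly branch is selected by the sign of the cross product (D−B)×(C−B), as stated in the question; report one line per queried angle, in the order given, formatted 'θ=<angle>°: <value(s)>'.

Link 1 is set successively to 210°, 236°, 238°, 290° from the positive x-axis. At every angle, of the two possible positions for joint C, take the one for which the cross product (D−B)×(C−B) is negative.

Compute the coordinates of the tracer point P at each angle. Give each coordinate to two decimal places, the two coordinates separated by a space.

A=(0,0), D=(9.00,0)
θ=210°: B = A + 4.00·(cos210°, sin210°) = (-3.4641, -2.0000)
θ=210°: |BD| = 12.6235
θ=210°: circle(B,10.00) ∩ circle(D,8.00): a=7.7377, h=6.3347
θ=210°:   candidates: C₊=(3.1722,5.4806) cross=79.966; C₋=(5.1795,-7.0288) cross=-79.966
θ=210°:   branch - wants cross < 0 → take C=(5.1795,-7.0288) (cross=-79.966)
θ=210°: ex = (C−B)/|BC| = (0.8644,-0.5029); ey = (0.5029,0.8644)
θ=210°: P = B + 2.35·ex + 3.26·ey = (0.2065,-0.3640)
θ=236°: B = A + 4.00·(cos236°, sin236°) = (-2.2368, -3.3162)
θ=236°: |BD| = 11.7159
θ=236°: circle(B,10.00) ∩ circle(D,8.00): a=7.3943, h=6.7323
θ=236°:   candidates: C₊=(2.9496,5.2338) cross=78.875; C₋=(6.7607,-7.6802) cross=-78.875
θ=236°:   branch - wants cross < 0 → take C=(6.7607,-7.6802) (cross=-78.875)
θ=236°: ex = (C−B)/|BC| = (0.8997,-0.4364); ey = (0.4364,0.8997)
θ=236°: P = B + 2.35·ex + 3.26·ey = (1.3003,-1.4085)
θ=238°: B = A + 4.00·(cos238°, sin238°) = (-2.1197, -3.3922)
θ=238°: |BD| = 11.6256
θ=238°: circle(B,10.00) ∩ circle(D,8.00): a=7.3611, h=6.7686
θ=238°:   candidates: C₊=(2.9461,5.2298) cross=78.689; C₋=(6.8961,-7.7184) cross=-78.689
θ=238°:   branch - wants cross < 0 → take C=(6.8961,-7.7184) (cross=-78.689)
θ=238°: ex = (C−B)/|BC| = (0.9016,-0.4326); ey = (0.4326,0.9016)
θ=238°: P = B + 2.35·ex + 3.26·ey = (1.4094,-1.4697)
θ=290°: B = A + 4.00·(cos290°, sin290°) = (1.3681, -3.7588)
θ=290°: |BD| = 8.5073
θ=290°: circle(B,10.00) ∩ circle(D,8.00): a=6.3695, h=7.7091
θ=290°:   candidates: C₊=(3.6761,5.9712) cross=65.583; C₋=(10.4882,-7.8604) cross=-65.583
θ=290°:   branch - wants cross < 0 → take C=(10.4882,-7.8604) (cross=-65.583)
θ=290°: ex = (C−B)/|BC| = (0.9120,-0.4102); ey = (0.4102,0.9120)
θ=290°: P = B + 2.35·ex + 3.26·ey = (4.8484,-1.7495)

θ=210°: 0.21 -0.36
θ=236°: 1.30 -1.41
θ=238°: 1.41 -1.47
θ=290°: 4.85 -1.75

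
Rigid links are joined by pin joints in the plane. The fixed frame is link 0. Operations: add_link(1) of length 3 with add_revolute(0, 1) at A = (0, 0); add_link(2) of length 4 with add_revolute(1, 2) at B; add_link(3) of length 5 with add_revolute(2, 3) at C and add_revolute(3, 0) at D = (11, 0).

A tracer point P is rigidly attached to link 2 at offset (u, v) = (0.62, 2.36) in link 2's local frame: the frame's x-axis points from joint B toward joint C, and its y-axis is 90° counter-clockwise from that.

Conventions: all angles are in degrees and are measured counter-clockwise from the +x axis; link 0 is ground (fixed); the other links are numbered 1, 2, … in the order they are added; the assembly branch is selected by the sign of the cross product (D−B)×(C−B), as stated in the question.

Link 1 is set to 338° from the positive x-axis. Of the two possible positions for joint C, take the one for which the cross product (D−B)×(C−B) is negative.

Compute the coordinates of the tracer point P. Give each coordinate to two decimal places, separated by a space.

A=(0,0), D=(11.00,0)
B = A + 3.00·(cos338°, sin338°) = (2.7816, -1.1238)
|BD| = 8.2949
circle(B,4.00) ∩ circle(D,5.00): a=3.6050, h=1.7333
  candidates: C₊=(6.1184,1.0819) cross=14.377; C₋=(6.5881,-2.3527) cross=-14.377
  branch - wants cross < 0 → take C=(6.5881,-2.3527) (cross=-14.377)
ex = (C−B)/|BC| = (0.9516,-0.3072); ey = (0.3072,0.9516)
P = B + 0.62·ex + 2.36·ey = (4.0966,0.9316)

4.10 0.93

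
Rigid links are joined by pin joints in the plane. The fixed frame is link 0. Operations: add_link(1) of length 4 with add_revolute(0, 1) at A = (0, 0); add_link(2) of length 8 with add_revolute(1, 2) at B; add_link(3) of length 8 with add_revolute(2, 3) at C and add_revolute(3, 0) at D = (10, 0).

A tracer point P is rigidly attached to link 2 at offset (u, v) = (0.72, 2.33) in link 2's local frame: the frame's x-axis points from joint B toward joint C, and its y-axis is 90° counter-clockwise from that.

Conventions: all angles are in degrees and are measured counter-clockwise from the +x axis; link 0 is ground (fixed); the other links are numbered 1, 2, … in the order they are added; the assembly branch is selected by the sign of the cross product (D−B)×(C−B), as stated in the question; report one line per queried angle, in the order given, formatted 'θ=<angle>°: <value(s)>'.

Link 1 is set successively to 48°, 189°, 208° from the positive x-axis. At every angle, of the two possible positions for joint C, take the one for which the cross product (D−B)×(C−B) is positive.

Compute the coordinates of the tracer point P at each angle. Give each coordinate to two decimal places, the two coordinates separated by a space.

A=(0,0), D=(10.00,0)
θ=48°: B = A + 4.00·(cos48°, sin48°) = (2.6765, 2.9726)
θ=48°: |BD| = 7.9038
θ=48°: circle(B,8.00) ∩ circle(D,8.00): a=3.9519, h=6.9558
θ=48°:   candidates: C₊=(8.9543,7.9314) cross=54.977; C₋=(3.7222,-4.9588) cross=-54.977
θ=48°:   branch + wants cross > 0 → take C=(8.9543,7.9314) (cross=54.977)
θ=48°: ex = (C−B)/|BC| = (0.7847,0.6198); ey = (-0.6198,0.7847)
θ=48°: P = B + 0.72·ex + 2.33·ey = (1.7973,5.2473)
θ=189°: B = A + 4.00·(cos189°, sin189°) = (-3.9508, -0.6257)
θ=189°: |BD| = 13.9648
θ=189°: circle(B,8.00) ∩ circle(D,8.00): a=6.9824, h=3.9046
θ=189°:   candidates: C₊=(2.8497,3.5879) cross=54.527; C₋=(3.1996,-4.2136) cross=-54.527
θ=189°:   branch + wants cross > 0 → take C=(2.8497,3.5879) (cross=54.527)
θ=189°: ex = (C−B)/|BC| = (0.8501,0.5267); ey = (-0.5267,0.8501)
θ=189°: P = B + 0.72·ex + 2.33·ey = (-4.5659,1.7341)
θ=208°: B = A + 4.00·(cos208°, sin208°) = (-3.5318, -1.8779)
θ=208°: |BD| = 13.6615
θ=208°: circle(B,8.00) ∩ circle(D,8.00): a=6.8307, h=4.1643
θ=208°:   candidates: C₊=(2.6617,3.1858) cross=56.890; C₋=(3.8065,-5.0637) cross=-56.890
θ=208°:   branch + wants cross > 0 → take C=(2.6617,3.1858) (cross=56.890)
θ=208°: ex = (C−B)/|BC| = (0.7742,0.6330); ey = (-0.6330,0.7742)
θ=208°: P = B + 0.72·ex + 2.33·ey = (-4.4492,0.3817)

θ=48°: 1.80 5.25
θ=189°: -4.57 1.73
θ=208°: -4.45 0.38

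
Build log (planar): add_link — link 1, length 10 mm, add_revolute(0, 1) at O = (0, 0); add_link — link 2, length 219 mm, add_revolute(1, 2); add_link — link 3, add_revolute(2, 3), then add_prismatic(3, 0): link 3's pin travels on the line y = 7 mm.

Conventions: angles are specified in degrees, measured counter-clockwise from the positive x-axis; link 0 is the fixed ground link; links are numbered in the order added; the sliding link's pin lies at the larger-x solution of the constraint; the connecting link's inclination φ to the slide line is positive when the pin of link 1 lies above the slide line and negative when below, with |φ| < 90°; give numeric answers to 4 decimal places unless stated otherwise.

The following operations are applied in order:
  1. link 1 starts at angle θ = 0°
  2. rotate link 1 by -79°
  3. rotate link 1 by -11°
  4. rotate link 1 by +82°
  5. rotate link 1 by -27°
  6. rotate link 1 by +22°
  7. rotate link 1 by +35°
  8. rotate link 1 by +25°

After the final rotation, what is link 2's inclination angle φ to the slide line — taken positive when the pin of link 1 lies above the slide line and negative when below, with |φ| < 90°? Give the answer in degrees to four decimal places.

geometry: r = 10 mm, L = 219 mm, e = 7 mm; θ starts at 0°
rotate link 1 by -79°: θ ← 0° -79° = -79°
rotate link 1 by -11°: θ ← -79° -11° = -90°
rotate link 1 by +82°: θ ← -90° +82° = -8°
rotate link 1 by -27°: θ ← -8° -27° = -35°
rotate link 1 by +22°: θ ← -35° +22° = -13°
rotate link 1 by +35°: θ ← -13° +35° = 22°
rotate link 1 by +25°: θ ← 22° +25° = 47°
h = r sin θ − e = 7.313537 − 7 = 0.313537
sin φ = h / L = 0.313537 / 219 = 0.00143168
φ = arcsin(0.00143168) = 0.082029°

0.0820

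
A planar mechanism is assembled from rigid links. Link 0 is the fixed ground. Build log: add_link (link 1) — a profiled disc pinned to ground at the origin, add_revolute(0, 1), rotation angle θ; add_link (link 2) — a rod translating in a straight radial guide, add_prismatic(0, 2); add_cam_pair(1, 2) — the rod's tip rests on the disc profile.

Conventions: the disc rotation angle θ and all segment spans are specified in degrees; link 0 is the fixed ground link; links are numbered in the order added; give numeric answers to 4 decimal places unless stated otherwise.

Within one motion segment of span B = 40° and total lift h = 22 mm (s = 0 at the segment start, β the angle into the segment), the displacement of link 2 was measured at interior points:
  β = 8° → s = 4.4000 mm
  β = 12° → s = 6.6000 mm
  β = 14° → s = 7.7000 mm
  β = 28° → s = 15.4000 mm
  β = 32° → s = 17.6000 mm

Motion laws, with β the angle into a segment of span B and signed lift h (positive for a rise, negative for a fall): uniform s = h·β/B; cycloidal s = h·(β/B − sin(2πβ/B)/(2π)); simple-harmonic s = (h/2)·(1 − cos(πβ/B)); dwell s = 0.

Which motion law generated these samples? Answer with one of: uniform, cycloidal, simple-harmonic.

candidates at β/B = r: uniform s = h·r (linear in β); cycloidal s = h·(r − sin(2πr)/(2π)); simple-harmonic s = (h/2)(1 − cos(πr))
β=8°: printed 4.4000 | uniform 4.4000, cycloidal 1.0700, simple-harmonic 2.1008
β=12°: printed 6.6000 | uniform 6.6000, cycloidal 3.2700, simple-harmonic 4.5344
β=14°: printed 7.7000 | uniform 7.7000, cycloidal 4.8673, simple-harmonic 6.0061
β=28°: printed 15.4000 | uniform 15.4000, cycloidal 18.7300, simple-harmonic 17.4656
β=32°: printed 17.6000 | uniform 17.6000, cycloidal 20.9300, simple-harmonic 19.8992
only one law matches every sample → uniform

uniform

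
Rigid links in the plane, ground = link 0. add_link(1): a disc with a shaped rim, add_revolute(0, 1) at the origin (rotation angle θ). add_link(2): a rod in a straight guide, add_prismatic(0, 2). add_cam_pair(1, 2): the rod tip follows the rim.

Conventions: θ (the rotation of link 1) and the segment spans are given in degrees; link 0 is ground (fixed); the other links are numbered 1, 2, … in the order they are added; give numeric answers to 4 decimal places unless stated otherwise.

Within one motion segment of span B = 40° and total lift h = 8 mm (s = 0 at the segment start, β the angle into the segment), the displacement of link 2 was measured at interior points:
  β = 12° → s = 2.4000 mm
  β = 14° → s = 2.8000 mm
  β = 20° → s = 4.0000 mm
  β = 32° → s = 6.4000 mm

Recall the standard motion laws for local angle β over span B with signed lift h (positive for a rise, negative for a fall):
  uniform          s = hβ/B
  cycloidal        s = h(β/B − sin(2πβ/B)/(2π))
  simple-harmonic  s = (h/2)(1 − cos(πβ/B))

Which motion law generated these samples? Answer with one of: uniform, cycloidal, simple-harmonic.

candidates at β/B = r: uniform s = h·r (linear in β); cycloidal s = h·(r − sin(2πr)/(2π)); simple-harmonic s = (h/2)(1 − cos(πr))
β=12°: printed 2.4000 | uniform 2.4000, cycloidal 1.1891, simple-harmonic 1.6489
β=14°: printed 2.8000 | uniform 2.8000, cycloidal 1.7699, simple-harmonic 2.1840
β=20°: printed 4.0000 | uniform 4.0000, cycloidal 4.0000, simple-harmonic 4.0000
β=32°: printed 6.4000 | uniform 6.4000, cycloidal 7.6109, simple-harmonic 7.2361
only one law matches every sample → uniform

uniform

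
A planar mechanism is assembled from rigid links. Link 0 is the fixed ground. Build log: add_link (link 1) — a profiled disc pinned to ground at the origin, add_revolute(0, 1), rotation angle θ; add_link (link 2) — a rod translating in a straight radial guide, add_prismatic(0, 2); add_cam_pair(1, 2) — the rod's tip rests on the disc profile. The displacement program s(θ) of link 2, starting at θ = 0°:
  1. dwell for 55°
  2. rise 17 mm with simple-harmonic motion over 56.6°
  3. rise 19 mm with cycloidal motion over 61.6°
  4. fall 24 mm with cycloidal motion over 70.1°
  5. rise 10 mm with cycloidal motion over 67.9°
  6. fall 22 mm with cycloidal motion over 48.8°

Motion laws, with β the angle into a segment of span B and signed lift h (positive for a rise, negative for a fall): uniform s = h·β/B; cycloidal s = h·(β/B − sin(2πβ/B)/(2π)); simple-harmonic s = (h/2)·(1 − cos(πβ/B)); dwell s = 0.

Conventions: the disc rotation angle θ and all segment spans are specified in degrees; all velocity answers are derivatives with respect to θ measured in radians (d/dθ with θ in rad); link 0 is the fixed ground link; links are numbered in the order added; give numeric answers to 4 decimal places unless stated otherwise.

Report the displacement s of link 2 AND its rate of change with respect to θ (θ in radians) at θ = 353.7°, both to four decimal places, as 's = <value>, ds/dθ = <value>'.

seg 1 [0°–55°] dwell: s stays 0.0000
seg 2 [55°–111.6°] simple-harmonic, h=17: full span → s += 17 → s = 17.0000
seg 3 [111.6°–173.2°] cycloidal, h=19: full span → s += 19 → s = 36.0000
seg 4 [173.2°–243.3°] cycloidal, h=-24: full span → s += -24 → s = 12.0000
seg 5 [243.3°–311.2°] cycloidal, h=10: full span → s += 10 → s = 22.0000
seg 6 [311.2°–360°] cycloidal, h=-22: θ=353.7° here. β=42.5, B=48.8. -22·(0.8709 − sin(2π·0.8709)/(2π)) = -21.6986 → s = 0.3014
velocity in seg [311.2°–360°] (cycloidal), θ in radians: β = 42.5° = 0.7418 rad, B = 48.8° = 0.8517 rad; ds/dθ = (h/B)(1 − cos(2πβ/B)) = ((-22)/0.8517)(1 − cos(2π·0.8709)) = -8.041782 mm/rad

s = 0.3014, ds/dθ = -8.0418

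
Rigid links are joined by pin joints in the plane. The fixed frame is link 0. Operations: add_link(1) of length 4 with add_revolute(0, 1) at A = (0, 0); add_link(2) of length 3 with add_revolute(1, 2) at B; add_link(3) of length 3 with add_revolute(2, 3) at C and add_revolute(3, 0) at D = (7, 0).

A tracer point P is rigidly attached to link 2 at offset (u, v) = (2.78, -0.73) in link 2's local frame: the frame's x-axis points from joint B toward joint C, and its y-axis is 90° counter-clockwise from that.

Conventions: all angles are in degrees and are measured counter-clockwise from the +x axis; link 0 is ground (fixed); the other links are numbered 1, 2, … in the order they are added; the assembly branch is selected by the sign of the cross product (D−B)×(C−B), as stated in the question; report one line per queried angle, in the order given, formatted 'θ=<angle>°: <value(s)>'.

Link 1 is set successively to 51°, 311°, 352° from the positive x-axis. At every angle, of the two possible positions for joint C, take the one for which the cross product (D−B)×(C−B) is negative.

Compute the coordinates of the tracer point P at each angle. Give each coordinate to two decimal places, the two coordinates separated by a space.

A=(0,0), D=(7.00,0)
θ=51°: B = A + 4.00·(cos51°, sin51°) = (2.5173, 3.1086)
θ=51°: |BD| = 5.4551
θ=51°: circle(B,3.00) ∩ circle(D,3.00): a=2.7275, h=1.2492
θ=51°:   candidates: C₊=(5.4705,2.5808) cross=6.814; C₋=(4.0468,0.5278) cross=-6.814
θ=51°:   branch - wants cross < 0 → take C=(4.0468,0.5278) (cross=-6.814)
θ=51°: ex = (C−B)/|BC| = (0.5098,-0.8603); ey = (0.8603,0.5098)
θ=51°: P = B + 2.78·ex + -0.73·ey = (3.3066,0.3448)
θ=311°: B = A + 4.00·(cos311°, sin311°) = (2.6242, -3.0188)
θ=311°: |BD| = 5.3161
θ=311°: circle(B,3.00) ∩ circle(D,3.00): a=2.6580, h=1.3910
θ=311°:   candidates: C₊=(4.0222,-0.3645) cross=7.395; C₋=(5.6020,-2.6544) cross=-7.395
θ=311°:   branch - wants cross < 0 → take C=(5.6020,-2.6544) (cross=-7.395)
θ=311°: ex = (C−B)/|BC| = (0.9926,0.1215); ey = (-0.1215,0.9926)
θ=311°: P = B + 2.78·ex + -0.73·ey = (5.4723,-3.4057)
θ=352°: B = A + 4.00·(cos352°, sin352°) = (3.9611, -0.5567)
θ=352°: |BD| = 3.0895
θ=352°: circle(B,3.00) ∩ circle(D,3.00): a=1.5447, h=2.5717
θ=352°:   candidates: C₊=(5.0171,2.2513) cross=7.945; C₋=(5.9439,-2.8080) cross=-7.945
θ=352°:   branch - wants cross < 0 → take C=(5.9439,-2.8080) (cross=-7.945)
θ=352°: ex = (C−B)/|BC| = (0.6610,-0.7504); ey = (0.7504,0.6610)
θ=352°: P = B + 2.78·ex + -0.73·ey = (5.2507,-3.1254)

θ=51°: 3.31 0.34
θ=311°: 5.47 -3.41
θ=352°: 5.25 -3.13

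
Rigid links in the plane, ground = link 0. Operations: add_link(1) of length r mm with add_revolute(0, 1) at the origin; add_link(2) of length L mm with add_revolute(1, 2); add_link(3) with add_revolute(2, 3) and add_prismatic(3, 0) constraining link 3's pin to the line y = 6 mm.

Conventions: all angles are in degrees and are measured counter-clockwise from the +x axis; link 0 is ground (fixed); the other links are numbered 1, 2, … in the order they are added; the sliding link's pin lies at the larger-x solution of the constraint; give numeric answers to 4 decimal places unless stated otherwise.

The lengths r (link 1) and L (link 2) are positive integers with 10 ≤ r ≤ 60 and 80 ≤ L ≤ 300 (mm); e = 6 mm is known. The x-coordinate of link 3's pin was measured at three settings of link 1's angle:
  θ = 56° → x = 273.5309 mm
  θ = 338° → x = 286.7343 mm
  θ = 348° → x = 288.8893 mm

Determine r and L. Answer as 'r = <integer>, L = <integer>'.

constraint per measurement: (x − r cos θ)² + (r sin θ − e)² = L²
subtracting the θ₁ and θ₂ equations cancels the r² and L² terms:
r = (x₁² − x₂²) / (2[(x₁cos θ₁ + e sin θ₁) − (x₂cos θ₂ + e sin θ₂)]) = 35.0001 → r = 35
L² = (x₁ − r cos θ₁)² + (r sin θ₁ − e)² = 65024.9998 → L = 255.0000 → L = 255
check at θ₃=348°: x = 288.8893 (printed 288.8893) ✓

r = 35, L = 255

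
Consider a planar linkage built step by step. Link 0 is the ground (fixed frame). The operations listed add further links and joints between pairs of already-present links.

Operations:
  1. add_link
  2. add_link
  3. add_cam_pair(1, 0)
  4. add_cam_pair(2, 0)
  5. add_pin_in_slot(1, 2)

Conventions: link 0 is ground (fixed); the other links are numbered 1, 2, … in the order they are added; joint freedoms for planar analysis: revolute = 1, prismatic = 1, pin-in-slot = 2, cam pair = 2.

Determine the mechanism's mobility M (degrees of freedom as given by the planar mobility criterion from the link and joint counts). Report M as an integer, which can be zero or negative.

link 0 = ground. State L|J1|J2 = 1|0|0
+link1  2|0|0
+link2  3|0|0
C(1,0) f=2→J2  3|0|1
C(2,0) f=2→J2  3|0|2
PS(1,2) f=2→J2  3|0|3
M = 3(3−1)−2·0−3 = 6−0−3 = 3

M = 3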